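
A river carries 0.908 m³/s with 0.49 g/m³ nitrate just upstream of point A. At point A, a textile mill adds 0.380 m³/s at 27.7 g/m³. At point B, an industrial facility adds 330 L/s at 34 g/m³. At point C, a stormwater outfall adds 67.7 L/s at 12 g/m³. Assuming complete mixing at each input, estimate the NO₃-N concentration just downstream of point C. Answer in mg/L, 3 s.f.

After input A: C = (0.908·0.49 + 0.38·27.7) / 1.288 = 8.518 mg/L.
330 L/s = 0.33 m³/s.
After input B: C = (1.288·8.518 + 0.33·34) / 1.618 = 13.72 mg/L.
67.7 L/s = 0.0677 m³/s.
After input C: C = (1.618·13.72 + 0.0677·12) / 1.686 = 13.65 mg/L.

13.6 mg/L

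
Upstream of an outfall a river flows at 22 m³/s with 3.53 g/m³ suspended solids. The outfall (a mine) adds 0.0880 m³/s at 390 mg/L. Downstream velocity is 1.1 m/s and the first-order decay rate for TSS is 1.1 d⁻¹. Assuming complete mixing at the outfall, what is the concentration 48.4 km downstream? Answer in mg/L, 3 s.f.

After complete mixing, C₀ = (0.088·390 + 22·3.53) / 22.09 = 5.07 mg/L.
Travel time t = 4.84e+04 m / 1.1 m/s = 4.4e+04 s = 0.5093 d.
C = 5.07·exp(−1.1·0.5093) = 5.07·0.5711 = 2.895 mg/L.

2.90 mg/L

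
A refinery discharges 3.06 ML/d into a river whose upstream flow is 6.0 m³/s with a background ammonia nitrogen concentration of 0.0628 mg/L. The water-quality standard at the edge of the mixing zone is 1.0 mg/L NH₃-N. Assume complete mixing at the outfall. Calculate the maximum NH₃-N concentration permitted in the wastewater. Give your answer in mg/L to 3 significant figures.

160 mg/L

3.06 ML/d = 0.03542 m³/s.
Mass balance: 1·6.035 = 0.03542·Cₑ + 6·0.0628.
Cₑ = (6.035 − 0.3768) / 0.03542 = 159.8 mg/L.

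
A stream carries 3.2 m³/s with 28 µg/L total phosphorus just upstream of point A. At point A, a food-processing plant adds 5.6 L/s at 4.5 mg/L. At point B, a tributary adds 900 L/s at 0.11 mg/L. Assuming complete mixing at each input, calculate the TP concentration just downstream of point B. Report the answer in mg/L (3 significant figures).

28 µg/L = 0.028 mg/L.
5.6 L/s = 0.0056 m³/s.
After input A: C = (3.2·0.028 + 0.0056·4.5) / 3.206 = 0.03581 mg/L.
900 L/s = 0.9 m³/s.
After input B: C = (3.206·0.03581 + 0.9·0.11) / 4.106 = 0.05208 mg/L.

0.0521 mg/L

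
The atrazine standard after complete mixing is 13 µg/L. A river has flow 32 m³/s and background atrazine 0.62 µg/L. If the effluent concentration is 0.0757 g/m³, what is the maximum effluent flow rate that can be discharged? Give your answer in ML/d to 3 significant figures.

0.62 µg/L = 0.00062 mg/L.
13 µg/L = 0.013 mg/L.
Mass balance at complete mixing: C_std·(Q_w + Q_r) = Q_w·C_e + Q_r·C_b.
Rearranging, Q_w = Q_r·(C_std − C_b)/(C_e − C_std) = 32·(0.013 − 0.00062) / (0.0757 − 0.013) = 6.318 m³/s.
= 545.9 ML/d.

546 ML/d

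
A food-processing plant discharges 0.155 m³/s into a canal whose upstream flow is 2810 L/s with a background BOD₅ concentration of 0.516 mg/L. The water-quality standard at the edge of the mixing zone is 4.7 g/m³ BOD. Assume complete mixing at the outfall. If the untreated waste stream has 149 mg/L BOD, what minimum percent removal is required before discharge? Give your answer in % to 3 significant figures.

45.9 %

2810 L/s = 2.81 m³/s.
Mass balance: 4.7·2.965 = 0.155·Cₑ + 2.81·0.516.
Cₑ = (13.94 − 1.45) / 0.155 = 80.55 mg/L.
Required removal = 1 − 80.55/149 = 45.94 %.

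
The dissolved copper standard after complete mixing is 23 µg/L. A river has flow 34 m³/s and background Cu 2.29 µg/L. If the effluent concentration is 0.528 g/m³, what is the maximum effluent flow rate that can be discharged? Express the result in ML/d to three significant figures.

120 ML/d

2.29 µg/L = 0.00229 mg/L.
23 µg/L = 0.023 mg/L.
Mass balance at complete mixing: C_std·(Q_w + Q_r) = Q_w·C_e + Q_r·C_b.
Rearranging, Q_w = Q_r·(C_std − C_b)/(C_e − C_std) = 34·(0.023 − 0.00229) / (0.528 − 0.023) = 1.394 m³/s.
= 120.5 ML/d.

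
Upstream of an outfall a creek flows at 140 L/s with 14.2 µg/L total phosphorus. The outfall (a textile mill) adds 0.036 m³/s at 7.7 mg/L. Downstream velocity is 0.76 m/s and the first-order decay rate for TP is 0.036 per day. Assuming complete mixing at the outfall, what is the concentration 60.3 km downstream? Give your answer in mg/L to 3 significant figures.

140 L/s = 0.14 m³/s.
14.2 µg/L = 0.0142 mg/L.
After complete mixing, C₀ = (0.036·7.7 + 0.14·0.0142) / 0.176 = 1.586 mg/L.
Travel time t = 6.03e+04 m / 0.76 m/s = 7.934e+04 s = 0.9183 d.
C = 1.586·exp(−0.036·0.9183) = 1.586·0.9675 = 1.535 mg/L.

1.53 mg/L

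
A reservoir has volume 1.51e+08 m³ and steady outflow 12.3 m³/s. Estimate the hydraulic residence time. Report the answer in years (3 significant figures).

0.389 yr

Q = 12.3 m³/s × 3.156e+07 s/yr = 3.882e+08 m³/yr.
Hydraulic residence time τ = V/Q = 1.51e+08/3.882e+08 = 0.389 yr.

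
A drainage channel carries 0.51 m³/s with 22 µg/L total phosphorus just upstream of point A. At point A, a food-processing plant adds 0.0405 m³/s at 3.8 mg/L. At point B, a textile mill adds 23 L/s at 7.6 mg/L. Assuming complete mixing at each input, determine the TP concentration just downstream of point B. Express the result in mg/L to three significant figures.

0.593 mg/L

22 µg/L = 0.022 mg/L.
After input A: C = (0.51·0.022 + 0.0405·3.8) / 0.5505 = 0.2999 mg/L.
23 L/s = 0.023 m³/s.
After input B: C = (0.5505·0.2999 + 0.023·7.6) / 0.5735 = 0.5927 mg/L.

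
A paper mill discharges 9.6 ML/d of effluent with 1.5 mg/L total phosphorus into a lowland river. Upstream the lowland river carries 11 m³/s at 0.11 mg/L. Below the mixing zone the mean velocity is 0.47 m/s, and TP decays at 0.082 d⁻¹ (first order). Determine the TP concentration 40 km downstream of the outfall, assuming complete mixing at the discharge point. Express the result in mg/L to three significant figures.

9.6 ML/d = 0.1111 m³/s.
After complete mixing, C₀ = (0.1111·1.5 + 11·0.11) / 11.11 = 0.1239 mg/L.
Travel time t = 4e+04 m / 0.47 m/s = 8.511e+04 s = 0.985 d.
C = 0.1239·exp(−0.082·0.985) = 0.1239·0.9224 = 0.1143 mg/L.

0.114 mg/L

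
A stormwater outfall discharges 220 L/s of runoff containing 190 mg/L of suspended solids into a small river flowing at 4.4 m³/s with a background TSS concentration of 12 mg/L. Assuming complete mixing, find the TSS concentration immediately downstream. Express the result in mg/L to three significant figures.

220 L/s = 0.22 m³/s.
Flow-weighted mixing gives C = (0.22·190 + 4.4·12) / (0.22 + 4.4) = 94.6/4.62 = 20.48 mg/L.

20.5 mg/L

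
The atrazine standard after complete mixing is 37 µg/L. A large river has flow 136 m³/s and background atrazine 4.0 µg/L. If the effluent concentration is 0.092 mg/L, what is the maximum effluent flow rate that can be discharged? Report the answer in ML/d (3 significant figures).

4.0 µg/L = 0.004 mg/L.
37 µg/L = 0.037 mg/L.
Mass balance at complete mixing: C_std·(Q_w + Q_r) = Q_w·C_e + Q_r·C_b.
Rearranging, Q_w = Q_r·(C_std − C_b)/(C_e − C_std) = 136·(0.037 − 0.004) / (0.092 − 0.037) = 81.6 m³/s.
= 7050 ML/d.

7050 ML/d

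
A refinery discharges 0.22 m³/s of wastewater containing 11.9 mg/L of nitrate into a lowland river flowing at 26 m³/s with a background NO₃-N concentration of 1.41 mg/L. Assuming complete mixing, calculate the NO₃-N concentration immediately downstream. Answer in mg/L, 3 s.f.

1.50 mg/L

Conservation of mass across the mixing zone: C = (0.22·11.9 + 26·1.41) / (0.22 + 26) = 39.28/26.22 = 1.498 mg/L.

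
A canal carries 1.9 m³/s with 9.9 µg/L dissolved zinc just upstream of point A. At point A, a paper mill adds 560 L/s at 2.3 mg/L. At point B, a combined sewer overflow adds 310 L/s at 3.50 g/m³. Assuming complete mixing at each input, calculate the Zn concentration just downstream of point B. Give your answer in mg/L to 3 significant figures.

9.9 µg/L = 0.0099 mg/L.
560 L/s = 0.56 m³/s.
After input A: C = (1.9·0.0099 + 0.56·2.3) / 2.46 = 0.5312 mg/L.
310 L/s = 0.31 m³/s.
After input B: C = (2.46·0.5312 + 0.31·3.5) / 2.77 = 0.8635 mg/L.

0.863 mg/L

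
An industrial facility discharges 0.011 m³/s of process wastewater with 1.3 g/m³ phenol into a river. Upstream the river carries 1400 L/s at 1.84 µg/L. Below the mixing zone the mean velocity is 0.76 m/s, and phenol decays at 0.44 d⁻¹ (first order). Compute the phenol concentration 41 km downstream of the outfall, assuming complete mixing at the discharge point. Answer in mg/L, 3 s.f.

0.00909 mg/L

1400 L/s = 1.4 m³/s.
1.84 µg/L = 0.00184 mg/L.
After complete mixing, C₀ = (0.011·1.3 + 1.4·0.00184) / 1.411 = 0.01196 mg/L.
Travel time t = 4.1e+04 m / 0.76 m/s = 5.395e+04 s = 0.6244 d.
C = 0.01196·exp(−0.44·0.6244) = 0.01196·0.7598 = 0.009087 mg/L.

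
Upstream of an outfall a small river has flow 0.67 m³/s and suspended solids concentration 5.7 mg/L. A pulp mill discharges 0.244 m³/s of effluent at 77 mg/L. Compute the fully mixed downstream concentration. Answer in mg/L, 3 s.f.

Flow-weighted mixing gives C = (0.244·77 + 0.67·5.7) / (0.244 + 0.67) = 22.61/0.914 = 24.73 mg/L.

24.7 mg/L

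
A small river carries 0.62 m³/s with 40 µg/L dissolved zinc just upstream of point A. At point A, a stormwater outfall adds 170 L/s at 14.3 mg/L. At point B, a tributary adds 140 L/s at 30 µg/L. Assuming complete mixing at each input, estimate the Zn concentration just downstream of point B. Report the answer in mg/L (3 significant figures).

2.65 mg/L

40 µg/L = 0.04 mg/L.
170 L/s = 0.17 m³/s.
After input A: C = (0.62·0.04 + 0.17·14.3) / 0.79 = 3.109 mg/L.
140 L/s = 0.14 m³/s.
30 µg/L = 0.03 mg/L.
After input B: C = (0.79·3.109 + 0.14·0.03) / 0.93 = 2.645 mg/L.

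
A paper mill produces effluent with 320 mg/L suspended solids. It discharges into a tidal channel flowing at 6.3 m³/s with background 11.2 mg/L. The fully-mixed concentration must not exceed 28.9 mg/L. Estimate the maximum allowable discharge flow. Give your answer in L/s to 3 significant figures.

Mass balance at complete mixing: C_std·(Q_w + Q_r) = Q_w·C_e + Q_r·C_b.
Rearranging, Q_w = Q_r·(C_std − C_b)/(C_e − C_std) = 6.3·(28.9 − 11.2) / (320 − 28.9) = 0.3831 m³/s.
= 383.1 L/s.

383 L/s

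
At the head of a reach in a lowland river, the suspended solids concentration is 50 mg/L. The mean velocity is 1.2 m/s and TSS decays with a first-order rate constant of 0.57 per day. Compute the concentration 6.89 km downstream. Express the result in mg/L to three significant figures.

Travel time t = 6.89 km / 1.2 m/s = 6890/1.2 = 5742 s = 0.06645 d.
First-order decay: C = 50·exp(−0.57·0.06645) = 50·0.9628 = 48.14 mg/L.

48.1 mg/L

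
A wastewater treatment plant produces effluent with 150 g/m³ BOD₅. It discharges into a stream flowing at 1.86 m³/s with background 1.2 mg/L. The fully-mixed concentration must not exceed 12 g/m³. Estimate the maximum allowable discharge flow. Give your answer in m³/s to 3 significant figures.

0.146 m³/s

Mass balance at complete mixing: C_std·(Q_w + Q_r) = Q_w·C_e + Q_r·C_b.
Rearranging, Q_w = Q_r·(C_std − C_b)/(C_e − C_std) = 1.86·(12 − 1.2) / (150 − 12) = 0.1456 m³/s.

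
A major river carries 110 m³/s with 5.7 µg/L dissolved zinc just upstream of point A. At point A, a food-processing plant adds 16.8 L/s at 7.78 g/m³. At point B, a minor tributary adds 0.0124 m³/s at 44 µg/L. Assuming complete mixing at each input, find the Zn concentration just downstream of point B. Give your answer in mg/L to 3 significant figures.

0.00689 mg/L

5.7 µg/L = 0.0057 mg/L.
16.8 L/s = 0.0168 m³/s.
After input A: C = (110·0.0057 + 0.0168·7.78) / 110 = 0.006887 mg/L.
44 µg/L = 0.044 mg/L.
After input B: C = (110·0.006887 + 0.0124·0.044) / 110 = 0.006891 mg/L.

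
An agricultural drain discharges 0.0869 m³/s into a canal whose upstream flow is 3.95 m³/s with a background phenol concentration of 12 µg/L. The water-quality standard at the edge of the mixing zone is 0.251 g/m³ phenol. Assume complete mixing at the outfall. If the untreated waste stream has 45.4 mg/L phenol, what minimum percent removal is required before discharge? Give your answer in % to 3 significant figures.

12 µg/L = 0.012 mg/L.
Mass balance: 0.251·4.037 = 0.0869·Cₑ + 3.95·0.012.
Cₑ = (1.013 − 0.0474) / 0.0869 = 11.11 mg/L.
Required removal = 1 − 11.11/45.4 = 75.52 %.

75.5 %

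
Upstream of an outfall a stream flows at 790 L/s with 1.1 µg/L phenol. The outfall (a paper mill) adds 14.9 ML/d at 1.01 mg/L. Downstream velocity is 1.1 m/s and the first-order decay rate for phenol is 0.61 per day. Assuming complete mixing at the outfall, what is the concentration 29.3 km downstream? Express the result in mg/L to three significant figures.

0.151 mg/L

14.9 ML/d = 0.1725 m³/s.
790 L/s = 0.79 m³/s.
1.1 µg/L = 0.0011 mg/L.
After complete mixing, C₀ = (0.1725·1.01 + 0.79·0.0011) / 0.9625 = 0.1819 mg/L.
Travel time t = 2.93e+04 m / 1.1 m/s = 2.664e+04 s = 0.3083 d.
C = 0.1819·exp(−0.61·0.3083) = 0.1819·0.8286 = 0.1507 mg/L.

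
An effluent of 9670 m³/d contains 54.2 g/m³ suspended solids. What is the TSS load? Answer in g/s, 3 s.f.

9670 m³/d = 0.1119 m³/s.
Mass flux = Q·C = 0.1119 m³/s × 54.2 g/m³ = 6.066 g/s.

6.07 g/s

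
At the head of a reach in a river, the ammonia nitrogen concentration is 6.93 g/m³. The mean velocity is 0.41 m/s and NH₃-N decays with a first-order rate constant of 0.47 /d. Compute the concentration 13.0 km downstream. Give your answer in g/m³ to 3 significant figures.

Travel time t = 13.0 km / 0.41 m/s = 1.3e+04/0.41 = 3.171e+04 s = 0.367 d.
First-order decay: C = 6.93·exp(−0.47·0.367) = 6.93·0.8416 = 5.832 g/m³.

5.83 g/m³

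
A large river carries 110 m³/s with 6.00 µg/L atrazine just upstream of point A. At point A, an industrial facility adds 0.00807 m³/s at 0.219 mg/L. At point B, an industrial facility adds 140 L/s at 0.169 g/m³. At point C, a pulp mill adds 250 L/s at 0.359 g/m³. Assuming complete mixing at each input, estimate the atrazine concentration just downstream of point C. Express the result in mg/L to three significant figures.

0.00702 mg/L

6.00 µg/L = 0.006 mg/L.
After input A: C = (110·0.006 + 0.00807·0.219) / 110 = 0.006016 mg/L.
140 L/s = 0.14 m³/s.
After input B: C = (110·0.006016 + 0.14·0.169) / 110.1 = 0.006223 mg/L.
250 L/s = 0.25 m³/s.
After input C: C = (110.1·0.006223 + 0.25·0.359) / 110.4 = 0.007022 mg/L.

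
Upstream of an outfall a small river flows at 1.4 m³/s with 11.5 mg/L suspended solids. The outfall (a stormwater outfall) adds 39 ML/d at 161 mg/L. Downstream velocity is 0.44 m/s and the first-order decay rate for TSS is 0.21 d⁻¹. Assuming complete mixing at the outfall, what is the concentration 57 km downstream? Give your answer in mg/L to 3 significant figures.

35.0 mg/L

39 ML/d = 0.4514 m³/s.
After complete mixing, C₀ = (0.4514·161 + 1.4·11.5) / 1.851 = 47.95 mg/L.
Travel time t = 5.7e+04 m / 0.44 m/s = 1.295e+05 s = 1.499 d.
C = 47.95·exp(−0.21·1.499) = 47.95·0.7299 = 35 mg/L.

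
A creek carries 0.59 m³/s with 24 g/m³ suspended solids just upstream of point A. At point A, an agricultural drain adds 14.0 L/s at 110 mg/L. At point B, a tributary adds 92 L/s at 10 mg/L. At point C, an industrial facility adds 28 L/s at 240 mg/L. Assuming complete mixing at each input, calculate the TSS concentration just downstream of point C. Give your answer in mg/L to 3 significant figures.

14.0 L/s = 0.014 m³/s.
After input A: C = (0.59·24 + 0.014·110) / 0.604 = 25.99 mg/L.
92 L/s = 0.092 m³/s.
After input B: C = (0.604·25.99 + 0.092·10) / 0.696 = 23.88 mg/L.
28 L/s = 0.028 m³/s.
After input C: C = (0.696·23.88 + 0.028·240) / 0.724 = 32.24 mg/L.

32.2 mg/L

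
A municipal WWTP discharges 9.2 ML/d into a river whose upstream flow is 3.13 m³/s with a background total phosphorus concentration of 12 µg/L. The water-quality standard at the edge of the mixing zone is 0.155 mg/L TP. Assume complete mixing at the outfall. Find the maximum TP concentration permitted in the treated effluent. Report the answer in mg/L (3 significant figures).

9.2 ML/d = 0.1065 m³/s.
12 µg/L = 0.012 mg/L.
Mass balance: 0.155·3.236 = 0.1065·Cₑ + 3.13·0.012.
Cₑ = (0.5017 − 0.03756) / 0.1065 = 4.358 mg/L.

4.36 mg/L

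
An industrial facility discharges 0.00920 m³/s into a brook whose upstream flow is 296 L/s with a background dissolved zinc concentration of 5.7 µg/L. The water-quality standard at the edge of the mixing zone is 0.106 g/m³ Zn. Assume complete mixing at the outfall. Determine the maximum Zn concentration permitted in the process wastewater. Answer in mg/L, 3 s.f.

3.33 mg/L

296 L/s = 0.296 m³/s.
5.7 µg/L = 0.0057 mg/L.
Mass balance: 0.106·0.3052 = 0.0092·Cₑ + 0.296·0.0057.
Cₑ = (0.03235 − 0.001687) / 0.0092 = 3.333 mg/L.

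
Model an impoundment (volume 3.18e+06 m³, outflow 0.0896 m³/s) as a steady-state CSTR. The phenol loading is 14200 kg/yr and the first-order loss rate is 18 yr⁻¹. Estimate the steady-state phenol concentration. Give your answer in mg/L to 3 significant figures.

0.236 mg/L

Outflow Q = 0.0896 m³/s × 3.156e+07 s/yr = 2.828e+06 m³/yr.
Steady-state CSTR mass balance: W = Q·C + k·V·C, so C = W/(Q + kV).
Q + kV = 2.828e+06 + 18·3.18e+06 = 6.007e+07 m³/yr.
C = 14200/6.007e+07 = 0.0002364 kg/m³ = 0.2364 mg/L.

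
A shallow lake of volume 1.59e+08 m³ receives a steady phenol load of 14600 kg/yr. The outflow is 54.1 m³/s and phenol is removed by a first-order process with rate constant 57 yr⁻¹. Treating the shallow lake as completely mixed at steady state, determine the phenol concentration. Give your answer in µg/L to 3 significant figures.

Outflow Q = 54.1 m³/s × 3.156e+07 s/yr = 1.707e+09 m³/yr.
Steady-state CSTR mass balance: W = Q·C + k·V·C, so C = W/(Q + kV).
Q + kV = 1.707e+09 + 57·1.59e+08 = 1.077e+10 m³/yr.
C = 14600/1.077e+10 = 1.356e-06 kg/m³ = 0.001356 mg/L = 1.356 µg/L.

1.36 µg/L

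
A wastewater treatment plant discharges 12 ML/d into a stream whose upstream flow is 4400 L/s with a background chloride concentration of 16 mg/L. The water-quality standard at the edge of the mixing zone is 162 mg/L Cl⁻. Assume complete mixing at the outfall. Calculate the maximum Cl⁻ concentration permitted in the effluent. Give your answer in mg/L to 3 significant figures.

12 ML/d = 0.1389 m³/s.
4400 L/s = 4.4 m³/s.
Mass balance: 162·4.539 = 0.1389·Cₑ + 4.4·16.
Cₑ = (735.3 − 70.4) / 0.1389 = 4787 mg/L.

4790 mg/L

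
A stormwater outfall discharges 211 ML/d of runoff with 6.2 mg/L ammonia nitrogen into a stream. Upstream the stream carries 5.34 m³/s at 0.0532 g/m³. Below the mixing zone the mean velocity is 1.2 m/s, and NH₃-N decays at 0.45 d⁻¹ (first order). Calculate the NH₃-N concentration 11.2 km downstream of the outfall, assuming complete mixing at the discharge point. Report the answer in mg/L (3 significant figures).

211 ML/d = 2.442 m³/s.
After complete mixing, C₀ = (2.442·6.2 + 5.34·0.0532) / 7.782 = 1.982 mg/L.
Travel time t = 1.12e+04 m / 1.2 m/s = 9333 s = 0.108 d.
C = 1.982·exp(−0.45·0.108) = 1.982·0.9526 = 1.888 mg/L.

1.89 mg/L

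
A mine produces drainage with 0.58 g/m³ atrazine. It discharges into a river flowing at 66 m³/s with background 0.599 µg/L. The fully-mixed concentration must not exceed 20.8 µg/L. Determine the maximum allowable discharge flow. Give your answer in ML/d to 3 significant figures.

206 ML/d

0.599 µg/L = 0.000599 mg/L.
20.8 µg/L = 0.0208 mg/L.
Mass balance at complete mixing: C_std·(Q_w + Q_r) = Q_w·C_e + Q_r·C_b.
Rearranging, Q_w = Q_r·(C_std − C_b)/(C_e − C_std) = 66·(0.0208 − 0.000599) / (0.58 − 0.0208) = 2.384 m³/s.
= 206 ML/d.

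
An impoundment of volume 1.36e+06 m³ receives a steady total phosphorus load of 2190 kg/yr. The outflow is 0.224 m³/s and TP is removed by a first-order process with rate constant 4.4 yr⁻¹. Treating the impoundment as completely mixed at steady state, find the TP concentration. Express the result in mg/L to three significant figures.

Outflow Q = 0.224 m³/s × 3.156e+07 s/yr = 7.069e+06 m³/yr.
Steady-state CSTR mass balance: W = Q·C + k·V·C, so C = W/(Q + kV).
Q + kV = 7.069e+06 + 4.4·1.36e+06 = 1.305e+07 m³/yr.
C = 2190/1.305e+07 = 0.0001678 kg/m³ = 0.1678 mg/L.

0.168 mg/L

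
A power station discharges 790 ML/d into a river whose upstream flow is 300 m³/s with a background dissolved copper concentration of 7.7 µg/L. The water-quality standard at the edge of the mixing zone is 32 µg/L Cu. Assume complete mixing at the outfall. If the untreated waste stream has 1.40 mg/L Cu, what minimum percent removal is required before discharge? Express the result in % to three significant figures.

790 ML/d = 9.144 m³/s.
7.7 µg/L = 0.0077 mg/L.
32 µg/L = 0.032 mg/L.
Mass balance: 0.032·309.1 = 9.144·Cₑ + 300·0.0077.
Cₑ = (9.893 − 2.31) / 9.144 = 0.8293 mg/L.
Required removal = 1 − 0.8293/1.40 = 40.77 %.

40.8 %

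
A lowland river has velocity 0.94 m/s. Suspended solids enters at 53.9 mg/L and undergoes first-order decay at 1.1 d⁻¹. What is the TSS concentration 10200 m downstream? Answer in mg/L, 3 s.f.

Travel time t = 10200 m / 0.94 m/s = 1.02e+04/0.94 = 1.085e+04 s = 0.1256 d.
First-order decay: C = 53.9·exp(−1.1·0.1256) = 53.9·0.871 = 46.95 mg/L.

46.9 mg/L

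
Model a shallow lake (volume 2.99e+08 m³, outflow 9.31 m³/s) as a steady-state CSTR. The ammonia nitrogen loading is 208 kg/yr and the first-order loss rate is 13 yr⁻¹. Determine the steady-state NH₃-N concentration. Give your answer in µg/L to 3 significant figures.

0.0498 µg/L

Outflow Q = 9.31 m³/s × 3.156e+07 s/yr = 2.938e+08 m³/yr.
Steady-state CSTR mass balance: W = Q·C + k·V·C, so C = W/(Q + kV).
Q + kV = 2.938e+08 + 13·2.99e+08 = 4.181e+09 m³/yr.
C = 208/4.181e+09 = 4.975e-08 kg/m³ = 4.975e-05 mg/L = 0.04975 µg/L.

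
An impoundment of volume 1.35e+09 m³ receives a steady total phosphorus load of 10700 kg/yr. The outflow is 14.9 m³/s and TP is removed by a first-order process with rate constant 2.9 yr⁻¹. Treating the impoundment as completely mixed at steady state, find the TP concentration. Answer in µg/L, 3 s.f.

Outflow Q = 14.9 m³/s × 3.156e+07 s/yr = 4.702e+08 m³/yr.
Steady-state CSTR mass balance: W = Q·C + k·V·C, so C = W/(Q + kV).
Q + kV = 4.702e+08 + 2.9·1.35e+09 = 4.385e+09 m³/yr.
C = 10700/4.385e+09 = 2.44e-06 kg/m³ = 0.00244 mg/L = 2.44 µg/L.

2.44 µg/L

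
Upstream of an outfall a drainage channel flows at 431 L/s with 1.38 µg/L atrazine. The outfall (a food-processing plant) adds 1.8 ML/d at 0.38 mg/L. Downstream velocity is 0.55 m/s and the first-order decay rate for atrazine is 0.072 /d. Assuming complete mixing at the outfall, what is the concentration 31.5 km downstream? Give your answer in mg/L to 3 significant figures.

0.0180 mg/L

1.8 ML/d = 0.02083 m³/s.
431 L/s = 0.431 m³/s.
1.38 µg/L = 0.00138 mg/L.
After complete mixing, C₀ = (0.02083·0.38 + 0.431·0.00138) / 0.4518 = 0.01884 mg/L.
Travel time t = 3.15e+04 m / 0.55 m/s = 5.727e+04 s = 0.6629 d.
C = 0.01884·exp(−0.072·0.6629) = 0.01884·0.9534 = 0.01796 mg/L.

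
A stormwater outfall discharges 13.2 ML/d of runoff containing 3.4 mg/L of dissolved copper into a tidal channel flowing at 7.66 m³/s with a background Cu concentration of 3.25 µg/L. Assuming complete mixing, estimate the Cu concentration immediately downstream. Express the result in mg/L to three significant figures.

13.2 ML/d = 0.1528 m³/s.
3.25 µg/L = 0.00325 mg/L.
Conservation of mass across the mixing zone: C = (0.1528·3.4 + 7.66·0.00325) / (0.1528 + 7.66) = 0.5443/7.813 = 0.06967 mg/L.

0.0697 mg/L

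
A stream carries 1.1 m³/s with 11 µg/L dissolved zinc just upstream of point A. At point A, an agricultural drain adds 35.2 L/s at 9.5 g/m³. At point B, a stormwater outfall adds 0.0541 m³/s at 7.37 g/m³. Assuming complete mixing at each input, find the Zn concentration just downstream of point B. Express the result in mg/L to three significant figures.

0.627 mg/L

11 µg/L = 0.011 mg/L.
35.2 L/s = 0.0352 m³/s.
After input A: C = (1.1·0.011 + 0.0352·9.5) / 1.135 = 0.3052 mg/L.
After input B: C = (1.135·0.3052 + 0.0541·7.37) / 1.189 = 0.6266 mg/L.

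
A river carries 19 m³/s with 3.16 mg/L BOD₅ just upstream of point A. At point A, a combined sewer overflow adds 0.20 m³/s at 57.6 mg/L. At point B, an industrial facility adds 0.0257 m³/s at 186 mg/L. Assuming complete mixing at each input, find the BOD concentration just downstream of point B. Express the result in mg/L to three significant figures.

3.97 mg/L

After input A: C = (19·3.16 + 0.2·57.6) / 19.2 = 3.727 mg/L.
After input B: C = (19.2·3.727 + 0.0257·186) / 19.23 = 3.971 mg/L.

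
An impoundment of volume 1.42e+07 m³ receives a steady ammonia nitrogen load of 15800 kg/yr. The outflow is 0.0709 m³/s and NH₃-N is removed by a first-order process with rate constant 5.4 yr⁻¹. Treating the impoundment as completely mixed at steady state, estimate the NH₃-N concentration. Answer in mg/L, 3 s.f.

Outflow Q = 0.0709 m³/s × 3.156e+07 s/yr = 2.237e+06 m³/yr.
Steady-state CSTR mass balance: W = Q·C + k·V·C, so C = W/(Q + kV).
Q + kV = 2.237e+06 + 5.4·1.42e+07 = 7.892e+07 m³/yr.
C = 15800/7.892e+07 = 0.0002002 kg/m³ = 0.2002 mg/L.

0.200 mg/L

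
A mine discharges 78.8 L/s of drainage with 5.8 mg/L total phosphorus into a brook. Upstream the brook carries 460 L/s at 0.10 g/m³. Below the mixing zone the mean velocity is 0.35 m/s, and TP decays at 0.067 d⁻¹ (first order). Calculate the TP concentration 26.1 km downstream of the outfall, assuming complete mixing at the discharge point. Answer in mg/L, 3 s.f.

78.8 L/s = 0.0788 m³/s.
460 L/s = 0.46 m³/s.
After complete mixing, C₀ = (0.0788·5.8 + 0.46·0.1) / 0.5388 = 0.9336 mg/L.
Travel time t = 2.61e+04 m / 0.35 m/s = 7.457e+04 s = 0.8631 d.
C = 0.9336·exp(−0.067·0.8631) = 0.9336·0.9438 = 0.8812 mg/L.

0.881 mg/L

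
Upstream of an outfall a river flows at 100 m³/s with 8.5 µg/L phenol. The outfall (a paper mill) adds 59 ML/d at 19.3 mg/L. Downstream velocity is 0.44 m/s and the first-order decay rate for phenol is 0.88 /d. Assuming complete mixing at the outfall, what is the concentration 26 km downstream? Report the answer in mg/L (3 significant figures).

59 ML/d = 0.6829 m³/s.
8.5 µg/L = 0.0085 mg/L.
After complete mixing, C₀ = (0.6829·19.3 + 100·0.0085) / 100.7 = 0.1393 mg/L.
Travel time t = 2.6e+04 m / 0.44 m/s = 5.909e+04 s = 0.6839 d.
C = 0.1393·exp(−0.88·0.6839) = 0.1393·0.5478 = 0.07633 mg/L.

0.0763 mg/L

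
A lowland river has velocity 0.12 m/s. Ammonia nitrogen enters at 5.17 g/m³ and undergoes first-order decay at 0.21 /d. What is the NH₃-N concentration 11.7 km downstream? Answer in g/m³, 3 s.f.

4.08 g/m³

Travel time t = 11.7 km / 0.12 m/s = 1.17e+04/0.12 = 9.75e+04 s = 1.128 d.
First-order decay: C = 5.17·exp(−0.21·1.128) = 5.17·0.789 = 4.079 g/m³.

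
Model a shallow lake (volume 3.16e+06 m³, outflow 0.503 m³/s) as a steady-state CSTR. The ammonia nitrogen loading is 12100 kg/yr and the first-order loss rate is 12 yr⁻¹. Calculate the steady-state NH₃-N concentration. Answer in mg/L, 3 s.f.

0.225 mg/L

Outflow Q = 0.503 m³/s × 3.156e+07 s/yr = 1.587e+07 m³/yr.
Steady-state CSTR mass balance: W = Q·C + k·V·C, so C = W/(Q + kV).
Q + kV = 1.587e+07 + 12·3.16e+06 = 5.379e+07 m³/yr.
C = 12100/5.379e+07 = 0.0002249 kg/m³ = 0.2249 mg/L.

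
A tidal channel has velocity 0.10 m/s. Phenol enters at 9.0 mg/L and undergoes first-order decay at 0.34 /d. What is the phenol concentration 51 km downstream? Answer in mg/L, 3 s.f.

Travel time t = 51 km / 0.10 m/s = 5.1e+04/0.10 = 5.1e+05 s = 5.903 d.
First-order decay: C = 9.0·exp(−0.34·5.903) = 9.0·0.1344 = 1.21 mg/L.

1.21 mg/L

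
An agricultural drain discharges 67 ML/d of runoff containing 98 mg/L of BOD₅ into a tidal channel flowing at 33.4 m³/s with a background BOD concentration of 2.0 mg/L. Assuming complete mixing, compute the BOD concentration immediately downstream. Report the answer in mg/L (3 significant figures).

67 ML/d = 0.7755 m³/s.
Conservation of mass across the mixing zone: C = (0.7755·98 + 33.4·2) / (0.7755 + 33.4) = 142.8/34.18 = 4.178 mg/L.

4.18 mg/L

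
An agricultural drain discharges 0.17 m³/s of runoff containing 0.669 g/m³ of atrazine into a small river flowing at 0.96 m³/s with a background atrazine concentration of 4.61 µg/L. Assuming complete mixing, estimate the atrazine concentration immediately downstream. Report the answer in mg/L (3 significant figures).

0.105 mg/L

4.61 µg/L = 0.00461 mg/L.
By mass balance at complete mixing, C = (0.17·0.669 + 0.96·0.00461) / (0.17 + 0.96) = 0.1182/1.13 = 0.1046 mg/L.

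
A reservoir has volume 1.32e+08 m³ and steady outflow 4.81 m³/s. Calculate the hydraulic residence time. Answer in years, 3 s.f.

0.870 yr

Q = 4.81 m³/s × 3.156e+07 s/yr = 1.518e+08 m³/yr.
Hydraulic residence time τ = V/Q = 1.32e+08/1.518e+08 = 0.8696 yr.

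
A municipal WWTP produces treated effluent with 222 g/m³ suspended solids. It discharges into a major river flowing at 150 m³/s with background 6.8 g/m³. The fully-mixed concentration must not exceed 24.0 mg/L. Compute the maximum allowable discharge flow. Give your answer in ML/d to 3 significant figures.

Mass balance at complete mixing: C_std·(Q_w + Q_r) = Q_w·C_e + Q_r·C_b.
Rearranging, Q_w = Q_r·(C_std − C_b)/(C_e − C_std) = 150·(24 − 6.8) / (222 − 24) = 13.03 m³/s.
= 1126 ML/d.

1130 ML/d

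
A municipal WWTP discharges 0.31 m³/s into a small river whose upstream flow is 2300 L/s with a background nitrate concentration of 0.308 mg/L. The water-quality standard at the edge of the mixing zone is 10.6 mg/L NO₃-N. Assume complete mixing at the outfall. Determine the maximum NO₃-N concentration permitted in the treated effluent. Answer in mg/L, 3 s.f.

2300 L/s = 2.3 m³/s.
Mass balance: 10.6·2.61 = 0.31·Cₑ + 2.3·0.308.
Cₑ = (27.67 − 0.7084) / 0.31 = 86.96 mg/L.

87.0 mg/L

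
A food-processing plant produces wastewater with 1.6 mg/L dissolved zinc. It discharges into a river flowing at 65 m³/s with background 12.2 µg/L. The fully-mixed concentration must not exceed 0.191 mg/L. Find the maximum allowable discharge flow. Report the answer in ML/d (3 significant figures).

713 ML/d

12.2 µg/L = 0.0122 mg/L.
Mass balance at complete mixing: C_std·(Q_w + Q_r) = Q_w·C_e + Q_r·C_b.
Rearranging, Q_w = Q_r·(C_std − C_b)/(C_e − C_std) = 65·(0.191 − 0.0122) / (1.6 − 0.191) = 8.248 m³/s.
= 712.7 ML/d.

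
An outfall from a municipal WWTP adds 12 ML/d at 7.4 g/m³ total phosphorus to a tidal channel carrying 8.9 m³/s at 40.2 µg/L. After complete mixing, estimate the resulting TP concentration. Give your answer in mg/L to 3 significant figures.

12 ML/d = 0.1389 m³/s.
40.2 µg/L = 0.0402 mg/L.
Flow-weighted mixing gives C = (0.1389·7.4 + 8.9·0.0402) / (0.1389 + 8.9) = 1.386/9.039 = 0.1533 mg/L.

0.153 mg/L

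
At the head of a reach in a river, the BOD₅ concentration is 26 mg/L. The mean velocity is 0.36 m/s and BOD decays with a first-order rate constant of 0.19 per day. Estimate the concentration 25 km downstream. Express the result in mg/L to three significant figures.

22.3 mg/L

Travel time t = 25 km / 0.36 m/s = 2.5e+04/0.36 = 6.944e+04 s = 0.8038 d.
First-order decay: C = 26·exp(−0.19·0.8038) = 26·0.8584 = 22.32 mg/L.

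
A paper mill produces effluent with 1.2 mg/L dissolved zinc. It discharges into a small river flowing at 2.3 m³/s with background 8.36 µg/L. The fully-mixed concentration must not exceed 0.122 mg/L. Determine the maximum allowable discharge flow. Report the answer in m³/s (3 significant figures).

8.36 µg/L = 0.00836 mg/L.
Mass balance at complete mixing: C_std·(Q_w + Q_r) = Q_w·C_e + Q_r·C_b.
Rearranging, Q_w = Q_r·(C_std − C_b)/(C_e − C_std) = 2.3·(0.122 − 0.00836) / (1.2 − 0.122) = 0.2425 m³/s.

0.242 m³/s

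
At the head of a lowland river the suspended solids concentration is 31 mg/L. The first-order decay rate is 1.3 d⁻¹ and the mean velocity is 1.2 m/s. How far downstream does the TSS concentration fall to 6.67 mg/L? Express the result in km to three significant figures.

123 km

From C = C₀·e^(−kt), t = ln(C₀/C)/k = ln(31/6.67)/1.3 = 1.536/1.3 = 1.182 d.
Distance = v·t = 1.2 m/s × 1.021e+05 s = 1.225e+05 m = 122.5 km.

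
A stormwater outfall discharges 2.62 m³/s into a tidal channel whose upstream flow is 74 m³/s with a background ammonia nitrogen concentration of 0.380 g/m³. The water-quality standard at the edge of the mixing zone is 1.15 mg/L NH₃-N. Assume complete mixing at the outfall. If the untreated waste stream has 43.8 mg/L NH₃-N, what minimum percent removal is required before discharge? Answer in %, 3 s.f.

Mass balance: 1.15·76.62 = 2.62·Cₑ + 74·0.38.
Cₑ = (88.11 − 28.12) / 2.62 = 22.9 mg/L.
Required removal = 1 − 22.9/43.8 = 47.72 %.

47.7 %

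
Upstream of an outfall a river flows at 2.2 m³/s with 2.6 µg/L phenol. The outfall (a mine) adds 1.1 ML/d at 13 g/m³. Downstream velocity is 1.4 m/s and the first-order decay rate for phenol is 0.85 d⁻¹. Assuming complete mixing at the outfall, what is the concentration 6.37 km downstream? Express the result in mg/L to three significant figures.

1.1 ML/d = 0.01273 m³/s.
2.6 µg/L = 0.0026 mg/L.
After complete mixing, C₀ = (0.01273·13 + 2.2·0.0026) / 2.213 = 0.07738 mg/L.
Travel time t = 6370 m / 1.4 m/s = 4550 s = 0.05266 d.
C = 0.07738·exp(−0.85·0.05266) = 0.07738·0.9562 = 0.074 mg/L.

0.0740 mg/L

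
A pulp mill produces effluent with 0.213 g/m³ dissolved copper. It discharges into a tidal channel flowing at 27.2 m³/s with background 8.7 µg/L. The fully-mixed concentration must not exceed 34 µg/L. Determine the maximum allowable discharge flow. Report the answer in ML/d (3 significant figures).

8.7 µg/L = 0.0087 mg/L.
34 µg/L = 0.034 mg/L.
Mass balance at complete mixing: C_std·(Q_w + Q_r) = Q_w·C_e + Q_r·C_b.
Rearranging, Q_w = Q_r·(C_std − C_b)/(C_e − C_std) = 27.2·(0.034 − 0.0087) / (0.213 − 0.034) = 3.844 m³/s.
= 332.2 ML/d.

332 ML/d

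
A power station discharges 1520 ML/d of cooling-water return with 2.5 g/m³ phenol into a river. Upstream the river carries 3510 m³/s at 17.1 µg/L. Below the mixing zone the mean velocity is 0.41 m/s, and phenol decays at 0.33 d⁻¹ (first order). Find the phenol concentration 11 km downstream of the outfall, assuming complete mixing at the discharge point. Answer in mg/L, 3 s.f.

1520 ML/d = 17.59 m³/s.
17.1 µg/L = 0.0171 mg/L.
After complete mixing, C₀ = (17.59·2.5 + 3510·0.0171) / 3528 = 0.02948 mg/L.
Travel time t = 1.1e+04 m / 0.41 m/s = 2.683e+04 s = 0.3105 d.
C = 0.02948·exp(−0.33·0.3105) = 0.02948·0.9026 = 0.02661 mg/L.

0.0266 mg/L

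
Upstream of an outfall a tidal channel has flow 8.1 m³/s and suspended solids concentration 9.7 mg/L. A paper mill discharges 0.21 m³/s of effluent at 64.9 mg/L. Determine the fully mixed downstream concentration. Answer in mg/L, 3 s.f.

11.1 mg/L

By mass balance at complete mixing, C = (0.21·64.9 + 8.1·9.7) / (0.21 + 8.1) = 92.2/8.31 = 11.09 mg/L.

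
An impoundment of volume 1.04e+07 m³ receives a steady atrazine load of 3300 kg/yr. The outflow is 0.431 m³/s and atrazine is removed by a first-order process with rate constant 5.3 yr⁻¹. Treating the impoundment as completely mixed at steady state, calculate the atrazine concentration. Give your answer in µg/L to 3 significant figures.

Outflow Q = 0.431 m³/s × 3.156e+07 s/yr = 1.36e+07 m³/yr.
Steady-state CSTR mass balance: W = Q·C + k·V·C, so C = W/(Q + kV).
Q + kV = 1.36e+07 + 5.3·1.04e+07 = 6.872e+07 m³/yr.
C = 3300/6.872e+07 = 4.802e-05 kg/m³ = 0.04802 mg/L = 48.02 µg/L.

48.0 µg/L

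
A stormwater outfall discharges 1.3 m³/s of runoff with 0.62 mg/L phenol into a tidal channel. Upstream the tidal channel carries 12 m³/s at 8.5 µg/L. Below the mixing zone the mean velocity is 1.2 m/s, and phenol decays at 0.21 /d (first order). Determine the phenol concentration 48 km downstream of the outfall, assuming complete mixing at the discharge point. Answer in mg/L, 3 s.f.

8.5 µg/L = 0.0085 mg/L.
After complete mixing, C₀ = (1.3·0.62 + 12·0.0085) / 13.3 = 0.06827 mg/L.
Travel time t = 4.8e+04 m / 1.2 m/s = 4e+04 s = 0.463 d.
C = 0.06827·exp(−0.21·0.463) = 0.06827·0.9074 = 0.06195 mg/L.

0.0619 mg/L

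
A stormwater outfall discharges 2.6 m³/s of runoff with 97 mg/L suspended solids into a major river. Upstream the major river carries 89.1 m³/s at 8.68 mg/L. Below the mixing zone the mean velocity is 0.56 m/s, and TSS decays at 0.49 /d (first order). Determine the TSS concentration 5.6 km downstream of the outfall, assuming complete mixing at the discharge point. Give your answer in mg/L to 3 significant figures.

10.6 mg/L

After complete mixing, C₀ = (2.6·97 + 89.1·8.68) / 91.7 = 11.18 mg/L.
Travel time t = 5600 m / 0.56 m/s = 1e+04 s = 0.1157 d.
C = 11.18·exp(−0.49·0.1157) = 11.18·0.9449 = 10.57 mg/L.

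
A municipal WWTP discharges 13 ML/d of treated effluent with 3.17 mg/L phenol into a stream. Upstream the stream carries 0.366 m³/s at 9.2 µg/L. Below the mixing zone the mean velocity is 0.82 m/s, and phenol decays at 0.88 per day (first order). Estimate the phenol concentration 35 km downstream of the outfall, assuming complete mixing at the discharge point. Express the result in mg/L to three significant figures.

0.602 mg/L

13 ML/d = 0.1505 m³/s.
9.2 µg/L = 0.0092 mg/L.
After complete mixing, C₀ = (0.1505·3.17 + 0.366·0.0092) / 0.5165 = 0.93 mg/L.
Travel time t = 3.5e+04 m / 0.82 m/s = 4.268e+04 s = 0.494 d.
C = 0.93·exp(−0.88·0.494) = 0.93·0.6474 = 0.6021 mg/L.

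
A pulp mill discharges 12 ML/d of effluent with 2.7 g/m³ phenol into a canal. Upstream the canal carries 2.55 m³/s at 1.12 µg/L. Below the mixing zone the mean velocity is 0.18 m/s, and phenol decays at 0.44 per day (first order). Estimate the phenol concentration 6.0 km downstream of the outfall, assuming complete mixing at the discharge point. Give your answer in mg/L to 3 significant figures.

12 ML/d = 0.1389 m³/s.
1.12 µg/L = 0.00112 mg/L.
After complete mixing, C₀ = (0.1389·2.7 + 2.55·0.00112) / 2.689 = 0.1405 mg/L.
Travel time t = 6000 m / 0.18 m/s = 3.333e+04 s = 0.3858 d.
C = 0.1405·exp(−0.44·0.3858) = 0.1405·0.8439 = 0.1186 mg/L.

0.119 mg/L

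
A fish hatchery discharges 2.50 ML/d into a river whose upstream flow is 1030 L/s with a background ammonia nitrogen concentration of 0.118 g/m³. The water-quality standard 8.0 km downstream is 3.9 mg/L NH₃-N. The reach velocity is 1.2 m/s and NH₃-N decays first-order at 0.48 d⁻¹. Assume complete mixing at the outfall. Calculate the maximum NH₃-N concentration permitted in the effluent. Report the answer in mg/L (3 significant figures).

144 mg/L

2.50 ML/d = 0.02894 m³/s.
1030 L/s = 1.03 m³/s.
Travel time to the compliance point: t = 8000/1.2 = 6667 s = 0.07716 d; decay factor exp(−0.48·0.07716) = 0.9636.
So the concentration just after mixing may be at most 3.9/0.9636 = 4.047 mg/L.
Mass balance: 4.047·1.059 = 0.02894·Cₑ + 1.03·0.118.
Cₑ = (4.286 − 0.1215) / 0.02894 = 143.9 mg/L.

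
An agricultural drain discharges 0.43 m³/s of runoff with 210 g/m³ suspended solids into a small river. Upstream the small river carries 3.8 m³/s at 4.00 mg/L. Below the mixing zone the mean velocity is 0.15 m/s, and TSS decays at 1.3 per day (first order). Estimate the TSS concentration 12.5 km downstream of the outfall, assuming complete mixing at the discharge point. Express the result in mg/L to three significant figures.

7.12 mg/L

After complete mixing, C₀ = (0.43·210 + 3.8·4) / 4.23 = 24.94 mg/L.
Travel time t = 1.25e+04 m / 0.15 m/s = 8.333e+04 s = 0.9645 d.
C = 24.94·exp(−1.3·0.9645) = 24.94·0.2854 = 7.118 mg/L.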